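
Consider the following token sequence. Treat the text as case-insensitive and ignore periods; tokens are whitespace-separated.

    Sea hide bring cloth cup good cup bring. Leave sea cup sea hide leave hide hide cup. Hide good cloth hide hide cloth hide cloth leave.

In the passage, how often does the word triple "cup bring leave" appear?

Scanning the 24 overlapping trigram windows for "cup bring leave":
  position 7–9: cup bring leave

1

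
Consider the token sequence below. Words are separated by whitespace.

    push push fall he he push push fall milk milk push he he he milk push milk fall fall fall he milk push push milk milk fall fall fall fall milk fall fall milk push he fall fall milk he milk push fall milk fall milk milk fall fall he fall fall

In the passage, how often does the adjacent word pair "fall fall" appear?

Scanning the 51 overlapping bigram windows for "fall fall":
  position 18–19: fall fall
  position 19–20: fall fall
  position 27–28: fall fall
  position 28–29: fall fall
  position 29–30: fall fall
  position 32–33: fall fall
  position 37–38: fall fall
  position 48–49: fall fall
  position 51–52: fall fall

9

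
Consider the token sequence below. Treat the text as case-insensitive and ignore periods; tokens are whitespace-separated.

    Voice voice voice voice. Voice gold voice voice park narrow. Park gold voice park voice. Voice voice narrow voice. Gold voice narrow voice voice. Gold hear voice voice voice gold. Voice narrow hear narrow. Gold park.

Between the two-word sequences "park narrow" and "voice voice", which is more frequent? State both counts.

"voice voice" (10 vs 1)

"park narrow": 1 occurrence
"voice voice": 10 occurrences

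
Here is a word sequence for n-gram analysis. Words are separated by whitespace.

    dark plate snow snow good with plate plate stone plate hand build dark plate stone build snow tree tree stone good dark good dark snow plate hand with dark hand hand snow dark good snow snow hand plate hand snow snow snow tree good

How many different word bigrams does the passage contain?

44 tokens → 43 bigram windows in total.
Repeated bigrams (each contributes count−1 duplicates):
  snow snow: 4
  plate hand: 3
  dark good: 2
  dark plate: 2
  good dark: 2
  hand snow: 2
  plate stone: 2
  snow tree: 2
11 duplicate windows → 43 − 11 = 32 distinct.

32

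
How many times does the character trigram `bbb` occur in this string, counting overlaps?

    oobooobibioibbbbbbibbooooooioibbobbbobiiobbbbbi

8

Sliding a length-3 window over the 47 characters (45 positions):
  position 13–15: bbb
  position 14–16: bbb
  position 15–17: bbb
  position 16–18: bbb
  position 34–36: bbb
  position 42–44: bbb
  position 43–45: bbb
  position 44–46: bbb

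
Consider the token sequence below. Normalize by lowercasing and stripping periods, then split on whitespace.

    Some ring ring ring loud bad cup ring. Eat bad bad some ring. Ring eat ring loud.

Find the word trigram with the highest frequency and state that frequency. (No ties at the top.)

"some ring ring", 2 times

Trigram frequencies (highest first):
  some ring ring: 2
  ring ring ring: 1
  ring ring loud: 1
  ring loud bad: 1
  loud bad cup: 1
  bad cup ring: 1
  … (8 more, each ≤ 1)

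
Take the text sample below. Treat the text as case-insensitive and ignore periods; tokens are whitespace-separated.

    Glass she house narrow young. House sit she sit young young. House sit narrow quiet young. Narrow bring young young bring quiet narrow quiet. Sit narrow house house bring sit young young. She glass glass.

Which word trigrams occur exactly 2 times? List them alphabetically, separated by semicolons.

Trigram counts meeting the condition (exactly 2 times):
  sit young young: 2
  young house sit: 2

sit young young; young house sit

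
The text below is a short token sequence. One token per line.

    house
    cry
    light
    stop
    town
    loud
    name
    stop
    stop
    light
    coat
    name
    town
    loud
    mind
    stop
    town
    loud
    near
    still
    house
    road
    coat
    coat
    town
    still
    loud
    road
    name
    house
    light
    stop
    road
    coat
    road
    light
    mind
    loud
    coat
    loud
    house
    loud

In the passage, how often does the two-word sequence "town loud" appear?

Scanning the 41 overlapping bigram windows for "town loud":
  position 5–6: town loud
  position 13–14: town loud
  position 17–18: town loud

3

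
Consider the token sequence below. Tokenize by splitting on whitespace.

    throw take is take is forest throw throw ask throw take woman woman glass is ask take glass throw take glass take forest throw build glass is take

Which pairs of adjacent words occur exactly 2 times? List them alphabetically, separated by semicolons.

forest throw; glass is; is take; take glass; take is

Bigram counts meeting the condition (exactly 2 times):
  forest throw: 2
  glass is: 2
  is take: 2
  take glass: 2
  take is: 2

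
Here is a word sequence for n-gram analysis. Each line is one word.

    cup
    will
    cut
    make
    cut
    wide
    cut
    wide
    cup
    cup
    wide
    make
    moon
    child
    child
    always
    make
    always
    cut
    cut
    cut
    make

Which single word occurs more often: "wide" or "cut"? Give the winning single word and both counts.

"wide": 3 occurrences
"cut": 6 occurrences

"cut" (6 vs 3)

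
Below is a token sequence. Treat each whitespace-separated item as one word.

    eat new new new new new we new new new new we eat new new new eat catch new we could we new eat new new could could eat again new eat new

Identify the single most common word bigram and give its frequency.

"new new", 10 times

Bigram frequencies (highest first):
  new new: 10
  eat new: 4
  new we: 3
  new eat: 3
  we new: 2
  we eat: 1
  … (9 more, each ≤ 1)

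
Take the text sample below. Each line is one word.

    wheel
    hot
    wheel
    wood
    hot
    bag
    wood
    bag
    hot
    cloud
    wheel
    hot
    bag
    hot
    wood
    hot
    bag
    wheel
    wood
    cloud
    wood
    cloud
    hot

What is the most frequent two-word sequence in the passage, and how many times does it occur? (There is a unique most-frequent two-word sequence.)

"hot bag", 3 times

Bigram frequencies (highest first):
  hot bag: 3
  wheel hot: 2
  wheel wood: 2
  wood hot: 2
  bag hot: 2
  wood cloud: 2
  … (9 more, each ≤ 1)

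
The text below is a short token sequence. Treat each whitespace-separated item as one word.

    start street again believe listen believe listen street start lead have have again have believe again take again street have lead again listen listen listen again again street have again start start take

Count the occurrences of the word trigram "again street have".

Scanning the 31 overlapping trigram windows for "again street have":
  position 18–20: again street have
  position 27–29: again street have

2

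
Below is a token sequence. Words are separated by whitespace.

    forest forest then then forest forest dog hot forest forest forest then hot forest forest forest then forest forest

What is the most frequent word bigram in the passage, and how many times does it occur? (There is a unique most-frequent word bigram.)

"forest forest", 7 times

Bigram frequencies (highest first):
  forest forest: 7
  forest then: 3
  then forest: 2
  hot forest: 2
  then then: 1
  forest dog: 1
  … (2 more, each ≤ 1)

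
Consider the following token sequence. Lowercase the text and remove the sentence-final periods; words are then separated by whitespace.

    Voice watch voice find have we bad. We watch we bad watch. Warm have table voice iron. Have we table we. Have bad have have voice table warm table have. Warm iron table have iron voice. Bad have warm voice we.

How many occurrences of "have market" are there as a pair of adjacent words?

Scanning the 40 overlapping bigram windows for "have market":
  (none found)

0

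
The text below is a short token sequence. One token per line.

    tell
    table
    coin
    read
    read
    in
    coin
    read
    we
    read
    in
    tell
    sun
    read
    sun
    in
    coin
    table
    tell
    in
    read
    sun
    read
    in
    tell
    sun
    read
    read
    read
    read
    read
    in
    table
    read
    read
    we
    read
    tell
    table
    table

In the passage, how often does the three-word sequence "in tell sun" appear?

2

Scanning the 38 overlapping trigram windows for "in tell sun":
  position 11–13: in tell sun
  position 24–26: in tell sun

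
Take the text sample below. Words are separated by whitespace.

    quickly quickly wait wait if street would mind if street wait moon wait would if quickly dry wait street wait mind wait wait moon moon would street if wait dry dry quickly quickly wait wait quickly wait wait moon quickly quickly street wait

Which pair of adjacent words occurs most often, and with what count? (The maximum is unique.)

"wait wait", 4 times

Bigram frequencies (highest first):
  wait wait: 4
  quickly quickly: 3
  quickly wait: 3
  street wait: 3
  wait moon: 3
  if street: 2
  … (24 more, each ≤ 1)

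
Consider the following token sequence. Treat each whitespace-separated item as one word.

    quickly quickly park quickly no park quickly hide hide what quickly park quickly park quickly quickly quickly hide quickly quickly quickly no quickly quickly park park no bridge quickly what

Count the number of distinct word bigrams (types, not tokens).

30 tokens → 29 bigram windows in total.
Repeated bigrams (each contributes count−1 duplicates):
  quickly quickly: 6
  park quickly: 4
  quickly park: 4
  quickly hide: 2
  quickly no: 2
13 duplicate windows → 29 − 13 = 16 distinct.

16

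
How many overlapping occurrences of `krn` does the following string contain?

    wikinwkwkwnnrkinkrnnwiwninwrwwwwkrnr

Sliding a length-3 window over the 36 characters (34 positions):
  position 17–19: krn
  position 33–35: krn

2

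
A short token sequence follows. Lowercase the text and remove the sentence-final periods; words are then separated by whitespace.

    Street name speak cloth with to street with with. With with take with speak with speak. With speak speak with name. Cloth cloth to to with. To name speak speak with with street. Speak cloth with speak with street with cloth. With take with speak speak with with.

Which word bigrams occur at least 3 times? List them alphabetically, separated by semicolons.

Bigram counts meeting the condition (at least 3 times):
  cloth with: 3
  speak speak: 3
  speak with: 6
  with speak: 5
  with with: 5

cloth with; speak speak; speak with; with speak; with with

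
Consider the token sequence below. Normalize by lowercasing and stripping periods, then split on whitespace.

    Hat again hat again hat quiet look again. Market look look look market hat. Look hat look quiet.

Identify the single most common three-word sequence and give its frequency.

"hat again hat", 2 times

Trigram frequencies (highest first):
  hat again hat: 2
  again hat again: 1
  again hat quiet: 1
  hat quiet look: 1
  quiet look again: 1
  look again market: 1
  … (9 more, each ≤ 1)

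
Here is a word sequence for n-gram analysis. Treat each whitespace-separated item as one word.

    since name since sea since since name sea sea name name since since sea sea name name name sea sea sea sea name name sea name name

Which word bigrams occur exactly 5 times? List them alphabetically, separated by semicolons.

Bigram counts meeting the condition (exactly 5 times):
  name name: 5
  sea sea: 5

name name; sea sea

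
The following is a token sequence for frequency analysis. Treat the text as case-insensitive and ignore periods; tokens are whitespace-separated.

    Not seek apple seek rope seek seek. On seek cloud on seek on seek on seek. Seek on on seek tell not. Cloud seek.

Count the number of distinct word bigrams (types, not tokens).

15

24 tokens → 23 bigram windows in total.
Repeated bigrams (each contributes count−1 duplicates):
  on seek: 5
  seek on: 4
  seek seek: 2
8 duplicate windows → 23 − 8 = 15 distinct.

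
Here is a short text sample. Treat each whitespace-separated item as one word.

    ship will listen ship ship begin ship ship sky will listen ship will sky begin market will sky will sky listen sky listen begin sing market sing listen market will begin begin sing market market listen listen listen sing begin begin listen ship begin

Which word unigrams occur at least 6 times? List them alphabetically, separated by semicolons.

Unigram counts meeting the condition (at least 6 times):
  begin: 8
  listen: 9
  ship: 7
  will: 6

begin; listen; ship; will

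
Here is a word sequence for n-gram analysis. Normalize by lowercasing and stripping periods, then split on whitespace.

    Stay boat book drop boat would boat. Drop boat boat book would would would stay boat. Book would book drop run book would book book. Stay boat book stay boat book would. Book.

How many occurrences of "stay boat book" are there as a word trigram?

Scanning the 31 overlapping trigram windows for "stay boat book":
  position 1–3: stay boat book
  position 15–17: stay boat book
  position 26–28: stay boat book
  position 29–31: stay boat book

4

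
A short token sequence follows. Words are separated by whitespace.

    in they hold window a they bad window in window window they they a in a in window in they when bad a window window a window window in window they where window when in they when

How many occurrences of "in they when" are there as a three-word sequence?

2

Scanning the 35 overlapping trigram windows for "in they when":
  position 19–21: in they when
  position 35–37: in they when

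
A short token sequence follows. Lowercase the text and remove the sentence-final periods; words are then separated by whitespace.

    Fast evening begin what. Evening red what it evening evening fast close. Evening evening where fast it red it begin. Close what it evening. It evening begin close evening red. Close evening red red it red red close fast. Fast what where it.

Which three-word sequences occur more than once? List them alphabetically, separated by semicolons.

Trigram counts meeting the condition (more than once):
  close evening red: 2
  what it evening: 2

close evening red; what it evening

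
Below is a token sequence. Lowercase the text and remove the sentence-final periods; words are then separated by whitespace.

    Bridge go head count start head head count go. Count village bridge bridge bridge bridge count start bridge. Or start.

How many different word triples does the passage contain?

17

20 tokens → 18 trigram windows in total.
Repeated trigrams (each contributes count−1 duplicates):
  bridge bridge bridge: 2
1 duplicate windows → 18 − 1 = 17 distinct.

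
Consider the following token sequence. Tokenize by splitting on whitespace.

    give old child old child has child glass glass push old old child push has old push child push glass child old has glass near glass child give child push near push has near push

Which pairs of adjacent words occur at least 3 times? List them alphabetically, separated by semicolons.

child push; old child

Bigram counts meeting the condition (at least 3 times):
  child push: 3
  old child: 3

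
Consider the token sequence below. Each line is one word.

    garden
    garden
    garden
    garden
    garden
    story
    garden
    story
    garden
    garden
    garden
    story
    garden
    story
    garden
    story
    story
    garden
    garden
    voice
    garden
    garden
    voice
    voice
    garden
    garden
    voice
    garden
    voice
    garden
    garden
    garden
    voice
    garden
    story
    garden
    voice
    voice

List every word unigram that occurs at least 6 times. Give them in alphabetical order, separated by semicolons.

garden; story; voice

Unigram counts meeting the condition (at least 6 times):
  garden: 23
  story: 7
  voice: 8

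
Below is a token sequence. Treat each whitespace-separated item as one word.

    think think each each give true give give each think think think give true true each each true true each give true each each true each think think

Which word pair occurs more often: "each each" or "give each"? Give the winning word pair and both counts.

"each each": 3 occurrences
"give each": 1 occurrence

"each each" (3 vs 1)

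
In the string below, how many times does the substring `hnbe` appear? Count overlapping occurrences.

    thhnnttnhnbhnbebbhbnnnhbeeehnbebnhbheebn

Sliding a length-4 window over the 40 characters (37 positions):
  position 12–15: hnbe
  position 28–31: hnbe

2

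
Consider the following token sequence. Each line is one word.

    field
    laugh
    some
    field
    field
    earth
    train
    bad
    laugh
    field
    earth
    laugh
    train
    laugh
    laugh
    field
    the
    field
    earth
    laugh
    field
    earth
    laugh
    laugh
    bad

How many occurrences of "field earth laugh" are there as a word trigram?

Scanning the 23 overlapping trigram windows for "field earth laugh":
  position 10–12: field earth laugh
  position 18–20: field earth laugh
  position 21–23: field earth laugh

3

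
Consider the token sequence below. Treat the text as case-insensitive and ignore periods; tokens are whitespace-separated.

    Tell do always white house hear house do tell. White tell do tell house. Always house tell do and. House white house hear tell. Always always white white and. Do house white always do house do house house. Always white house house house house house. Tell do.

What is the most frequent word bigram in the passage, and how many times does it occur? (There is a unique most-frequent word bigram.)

"house house", 5 times

Bigram frequencies (highest first):
  house house: 5
  tell do: 4
  always white: 3
  white house: 3
  do house: 3
  house hear: 2
  … (21 more, each ≤ 2)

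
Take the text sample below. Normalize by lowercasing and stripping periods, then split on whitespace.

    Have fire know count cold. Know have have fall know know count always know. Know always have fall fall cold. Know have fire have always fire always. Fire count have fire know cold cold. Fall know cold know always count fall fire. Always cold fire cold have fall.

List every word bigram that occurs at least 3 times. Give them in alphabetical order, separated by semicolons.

Bigram counts meeting the condition (at least 3 times):
  cold know: 3
  have fall: 3
  have fire: 3

cold know; have fall; have fire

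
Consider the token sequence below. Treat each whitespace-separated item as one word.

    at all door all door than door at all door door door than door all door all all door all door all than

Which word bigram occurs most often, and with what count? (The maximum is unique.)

"all door", 6 times

Bigram frequencies (highest first):
  all door: 6
  door all: 5
  at all: 2
  door than: 2
  than door: 2
  door door: 2
  … (3 more, each ≤ 1)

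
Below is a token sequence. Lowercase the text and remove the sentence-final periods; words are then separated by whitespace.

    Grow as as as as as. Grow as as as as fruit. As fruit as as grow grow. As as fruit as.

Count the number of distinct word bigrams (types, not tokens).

22 tokens → 21 bigram windows in total.
Repeated bigrams (each contributes count−1 duplicates):
  as as: 9
  as fruit: 3
  fruit as: 3
  grow as: 3
  as grow: 2
15 duplicate windows → 21 − 15 = 6 distinct.

6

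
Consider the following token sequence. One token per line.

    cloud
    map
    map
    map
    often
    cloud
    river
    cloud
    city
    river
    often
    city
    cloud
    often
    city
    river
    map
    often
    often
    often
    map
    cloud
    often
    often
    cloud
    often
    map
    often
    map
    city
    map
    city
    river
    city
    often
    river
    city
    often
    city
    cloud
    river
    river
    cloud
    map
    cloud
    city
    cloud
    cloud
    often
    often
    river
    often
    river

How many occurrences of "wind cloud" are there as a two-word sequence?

Scanning the 52 overlapping bigram windows for "wind cloud":
  (none found)

0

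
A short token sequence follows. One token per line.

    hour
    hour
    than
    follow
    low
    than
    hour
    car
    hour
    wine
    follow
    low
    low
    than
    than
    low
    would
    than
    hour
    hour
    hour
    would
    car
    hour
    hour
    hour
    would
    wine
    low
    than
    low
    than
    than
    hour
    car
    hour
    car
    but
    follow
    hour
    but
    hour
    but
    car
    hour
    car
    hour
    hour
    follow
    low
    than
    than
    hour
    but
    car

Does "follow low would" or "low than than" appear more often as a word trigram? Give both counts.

"follow low would": 0 occurrences
"low than than": 3 occurrences

"low than than" (3 vs 0)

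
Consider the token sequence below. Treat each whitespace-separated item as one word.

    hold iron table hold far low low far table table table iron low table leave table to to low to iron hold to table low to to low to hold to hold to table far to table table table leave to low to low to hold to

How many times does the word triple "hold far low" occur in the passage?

1

Scanning the 45 overlapping trigram windows for "hold far low":
  position 4–6: hold far low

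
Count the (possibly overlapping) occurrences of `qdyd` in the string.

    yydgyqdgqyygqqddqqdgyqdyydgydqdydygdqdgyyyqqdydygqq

Sliding a length-4 window over the 51 characters (48 positions):
  position 30–33: qdyd
  position 44–47: qdyd

2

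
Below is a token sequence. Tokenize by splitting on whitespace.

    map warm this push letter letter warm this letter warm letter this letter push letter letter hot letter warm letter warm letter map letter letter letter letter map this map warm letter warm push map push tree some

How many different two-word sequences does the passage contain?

38 tokens → 37 bigram windows in total.
Repeated bigrams (each contributes count−1 duplicates):
  letter letter: 5
  letter warm: 5
  warm letter: 4
  letter map: 2
  map warm: 2
  push letter: 2
  this letter: 2
  warm this: 2
16 duplicate windows → 37 − 16 = 21 distinct.

21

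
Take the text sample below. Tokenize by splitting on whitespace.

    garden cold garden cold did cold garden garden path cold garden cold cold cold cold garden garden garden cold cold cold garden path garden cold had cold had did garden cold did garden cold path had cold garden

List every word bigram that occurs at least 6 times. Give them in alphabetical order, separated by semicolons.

Bigram counts meeting the condition (at least 6 times):
  cold garden: 6
  garden cold: 7

cold garden; garden cold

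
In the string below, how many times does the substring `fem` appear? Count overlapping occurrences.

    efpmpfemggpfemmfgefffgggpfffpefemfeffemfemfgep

5

Sliding a length-3 window over the 46 characters (44 positions):
  position 6–8: fem
  position 12–14: fem
  position 31–33: fem
  position 37–39: fem
  position 40–42: fem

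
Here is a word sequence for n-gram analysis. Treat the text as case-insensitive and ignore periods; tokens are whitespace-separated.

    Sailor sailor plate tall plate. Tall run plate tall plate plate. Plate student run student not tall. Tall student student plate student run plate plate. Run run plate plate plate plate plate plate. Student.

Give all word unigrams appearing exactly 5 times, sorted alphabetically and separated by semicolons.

run; tall

Unigram counts meeting the condition (exactly 5 times):
  run: 5
  tall: 5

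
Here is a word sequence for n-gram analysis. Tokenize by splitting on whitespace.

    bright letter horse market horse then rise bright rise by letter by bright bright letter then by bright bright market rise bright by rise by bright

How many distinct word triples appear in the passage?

26 tokens → 24 trigram windows in total.
Repeated trigrams (each contributes count−1 duplicates):
  by bright bright: 2
1 duplicate windows → 24 − 1 = 23 distinct.

23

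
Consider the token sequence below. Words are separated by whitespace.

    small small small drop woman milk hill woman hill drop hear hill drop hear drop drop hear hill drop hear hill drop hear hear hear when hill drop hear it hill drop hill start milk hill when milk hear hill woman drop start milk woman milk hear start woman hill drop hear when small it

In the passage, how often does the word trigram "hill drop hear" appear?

6

Scanning the 53 overlapping trigram windows for "hill drop hear":
  position 9–11: hill drop hear
  position 12–14: hill drop hear
  position 18–20: hill drop hear
  position 21–23: hill drop hear
  position 27–29: hill drop hear
  position 50–52: hill drop hear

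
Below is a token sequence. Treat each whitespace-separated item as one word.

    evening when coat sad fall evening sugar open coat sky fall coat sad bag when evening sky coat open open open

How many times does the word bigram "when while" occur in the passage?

Scanning the 20 overlapping bigram windows for "when while":
  (none found)

0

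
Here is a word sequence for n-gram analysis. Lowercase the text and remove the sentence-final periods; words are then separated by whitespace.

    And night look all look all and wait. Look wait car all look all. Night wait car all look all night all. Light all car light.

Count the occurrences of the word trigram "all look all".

Scanning the 24 overlapping trigram windows for "all look all":
  position 4–6: all look all
  position 12–14: all look all
  position 18–20: all look all

3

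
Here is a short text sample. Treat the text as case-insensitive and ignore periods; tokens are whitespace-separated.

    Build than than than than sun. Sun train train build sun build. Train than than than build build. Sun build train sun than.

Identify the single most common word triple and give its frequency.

Trigram frequencies (highest first):
  than than than: 3
  build sun build: 2
  sun build train: 2
  build than than: 1
  than than sun: 1
  than sun sun: 1
  … (11 more, each ≤ 1)

"than than than", 3 times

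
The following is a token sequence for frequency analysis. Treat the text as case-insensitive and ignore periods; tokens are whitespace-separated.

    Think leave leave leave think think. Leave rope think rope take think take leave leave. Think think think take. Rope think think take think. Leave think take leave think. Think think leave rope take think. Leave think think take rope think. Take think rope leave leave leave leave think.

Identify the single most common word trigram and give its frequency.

Trigram frequencies (highest first):
  leave think think: 4
  leave leave leave: 3
  leave leave think: 3
  think think take: 3
  think think leave: 2
  think leave rope: 2
  … (22 more, each ≤ 2)

"leave think think", 4 times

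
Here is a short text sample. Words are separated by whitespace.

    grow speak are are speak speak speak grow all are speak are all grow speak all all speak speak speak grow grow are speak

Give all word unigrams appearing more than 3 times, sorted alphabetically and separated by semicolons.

all; are; grow; speak

Unigram counts meeting the condition (more than 3 times):
  all: 4
  are: 5
  grow: 5
  speak: 10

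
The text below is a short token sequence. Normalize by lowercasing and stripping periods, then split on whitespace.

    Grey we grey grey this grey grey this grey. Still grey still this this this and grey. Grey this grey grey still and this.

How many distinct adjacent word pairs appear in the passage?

13

24 tokens → 23 bigram windows in total.
Repeated bigrams (each contributes count−1 duplicates):
  grey grey: 4
  grey still: 3
  grey this: 3
  this grey: 3
  this this: 2
10 duplicate windows → 23 − 10 = 13 distinct.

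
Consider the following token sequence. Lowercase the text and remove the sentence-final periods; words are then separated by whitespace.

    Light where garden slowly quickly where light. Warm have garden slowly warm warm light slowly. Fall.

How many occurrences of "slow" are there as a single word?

0

Scanning the 16 tokens for "slow":
  (none found)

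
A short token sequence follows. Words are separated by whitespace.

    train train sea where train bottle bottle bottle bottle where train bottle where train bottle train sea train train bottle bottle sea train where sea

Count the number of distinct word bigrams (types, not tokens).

25 tokens → 24 bigram windows in total.
Repeated bigrams (each contributes count−1 duplicates):
  bottle bottle: 4
  train bottle: 4
  where train: 3
  bottle where: 2
  sea train: 2
  train sea: 2
  train train: 2
12 duplicate windows → 24 − 12 = 12 distinct.

12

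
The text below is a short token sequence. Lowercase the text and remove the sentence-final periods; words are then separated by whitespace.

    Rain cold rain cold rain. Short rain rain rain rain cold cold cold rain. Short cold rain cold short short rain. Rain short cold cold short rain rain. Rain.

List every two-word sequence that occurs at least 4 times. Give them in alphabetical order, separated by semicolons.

Bigram counts meeting the condition (at least 4 times):
  cold rain: 4
  rain cold: 4
  rain rain: 6

cold rain; rain cold; rain rain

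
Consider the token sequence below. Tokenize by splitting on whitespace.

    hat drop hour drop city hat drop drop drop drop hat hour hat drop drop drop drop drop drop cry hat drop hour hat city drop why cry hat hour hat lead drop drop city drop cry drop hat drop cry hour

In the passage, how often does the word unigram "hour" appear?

5

Scanning the 42 tokens for "hour":
  position 3: hour
  position 12: hour
  position 23: hour
  position 30: hour
  position 42: hour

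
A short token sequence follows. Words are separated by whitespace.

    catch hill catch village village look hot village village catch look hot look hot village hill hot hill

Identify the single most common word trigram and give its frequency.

Trigram frequencies (highest first):
  look hot village: 2
  catch hill catch: 1
  hill catch village: 1
  catch village village: 1
  village village look: 1
  village look hot: 1
  … (9 more, each ≤ 1)

"look hot village", 2 times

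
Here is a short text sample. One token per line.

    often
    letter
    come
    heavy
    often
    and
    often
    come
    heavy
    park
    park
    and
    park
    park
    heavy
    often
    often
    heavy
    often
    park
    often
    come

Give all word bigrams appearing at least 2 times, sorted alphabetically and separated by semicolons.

come heavy; heavy often; often come; park park

Bigram counts meeting the condition (at least 2 times):
  come heavy: 2
  heavy often: 3
  often come: 2
  park park: 2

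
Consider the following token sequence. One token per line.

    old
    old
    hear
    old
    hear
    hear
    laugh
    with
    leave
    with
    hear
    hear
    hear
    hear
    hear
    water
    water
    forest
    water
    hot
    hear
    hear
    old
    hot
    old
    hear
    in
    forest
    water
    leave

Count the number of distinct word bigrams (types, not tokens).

20

30 tokens → 29 bigram windows in total.
Repeated bigrams (each contributes count−1 duplicates):
  hear hear: 6
  old hear: 3
  forest water: 2
  hear old: 2
9 duplicate windows → 29 − 9 = 20 distinct.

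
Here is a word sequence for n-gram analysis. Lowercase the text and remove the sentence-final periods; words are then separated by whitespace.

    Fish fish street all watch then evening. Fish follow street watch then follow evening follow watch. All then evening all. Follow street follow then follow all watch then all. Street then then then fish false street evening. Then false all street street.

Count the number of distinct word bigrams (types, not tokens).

33

42 tokens → 41 bigram windows in total.
Repeated bigrams (each contributes count−1 duplicates):
  watch then: 3
  all street: 2
  all watch: 2
  follow street: 2
  then evening: 2
  then follow: 2
  then then: 2
8 duplicate windows → 41 − 8 = 33 distinct.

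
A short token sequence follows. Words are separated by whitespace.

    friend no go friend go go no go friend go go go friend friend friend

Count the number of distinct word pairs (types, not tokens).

15 tokens → 14 bigram windows in total.
Repeated bigrams (each contributes count−1 duplicates):
  go friend: 3
  go go: 3
  friend friend: 2
  friend go: 2
  no go: 2
7 duplicate windows → 14 − 7 = 7 distinct.

7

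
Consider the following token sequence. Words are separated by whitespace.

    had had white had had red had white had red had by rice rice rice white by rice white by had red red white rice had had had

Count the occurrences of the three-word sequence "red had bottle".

Scanning the 26 overlapping trigram windows for "red had bottle":
  (none found)

0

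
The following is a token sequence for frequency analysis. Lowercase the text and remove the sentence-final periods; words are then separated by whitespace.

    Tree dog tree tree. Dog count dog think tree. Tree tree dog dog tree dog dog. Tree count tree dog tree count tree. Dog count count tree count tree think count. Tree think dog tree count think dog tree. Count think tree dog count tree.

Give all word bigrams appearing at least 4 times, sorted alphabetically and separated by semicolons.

count tree; dog tree; tree count; tree dog

Bigram counts meeting the condition (at least 4 times):
  count tree: 6
  dog tree: 6
  tree count: 5
  tree dog: 7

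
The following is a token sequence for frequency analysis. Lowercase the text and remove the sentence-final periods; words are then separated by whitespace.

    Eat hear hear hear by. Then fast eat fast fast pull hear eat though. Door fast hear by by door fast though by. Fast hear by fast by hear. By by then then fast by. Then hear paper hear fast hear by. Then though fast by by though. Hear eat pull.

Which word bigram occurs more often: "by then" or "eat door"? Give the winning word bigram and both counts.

"by then" (4 vs 0)

"by then": 4 occurrences
"eat door": 0 occurrences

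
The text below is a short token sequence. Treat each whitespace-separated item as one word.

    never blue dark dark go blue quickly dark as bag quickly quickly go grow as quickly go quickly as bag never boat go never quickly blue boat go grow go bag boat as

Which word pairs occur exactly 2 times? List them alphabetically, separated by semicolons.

as bag; boat go; go grow; quickly go

Bigram counts meeting the condition (exactly 2 times):
  as bag: 2
  boat go: 2
  go grow: 2
  quickly go: 2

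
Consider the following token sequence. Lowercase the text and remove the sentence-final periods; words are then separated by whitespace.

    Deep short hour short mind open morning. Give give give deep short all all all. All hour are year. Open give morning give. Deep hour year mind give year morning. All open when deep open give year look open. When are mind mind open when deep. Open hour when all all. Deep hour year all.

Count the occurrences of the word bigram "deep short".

2

Scanning the 54 overlapping bigram windows for "deep short":
  position 1–2: deep short
  position 11–12: deep short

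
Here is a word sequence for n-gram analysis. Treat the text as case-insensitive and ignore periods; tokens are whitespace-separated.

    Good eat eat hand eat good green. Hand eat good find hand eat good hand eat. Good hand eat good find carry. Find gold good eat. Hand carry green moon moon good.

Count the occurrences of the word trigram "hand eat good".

Scanning the 30 overlapping trigram windows for "hand eat good":
  position 4–6: hand eat good
  position 8–10: hand eat good
  position 12–14: hand eat good
  position 15–17: hand eat good
  position 18–20: hand eat good

5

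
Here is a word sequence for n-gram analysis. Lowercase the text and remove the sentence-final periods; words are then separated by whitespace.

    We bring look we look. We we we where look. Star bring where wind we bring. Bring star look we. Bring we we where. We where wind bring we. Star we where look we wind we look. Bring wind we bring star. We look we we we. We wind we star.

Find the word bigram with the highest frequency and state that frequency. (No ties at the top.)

"we we", 6 times

Bigram frequencies (highest first):
  we we: 6
  look we: 5
  we bring: 4
  we where: 4
  wind we: 4
  we look: 3
  … (17 more, each ≤ 2)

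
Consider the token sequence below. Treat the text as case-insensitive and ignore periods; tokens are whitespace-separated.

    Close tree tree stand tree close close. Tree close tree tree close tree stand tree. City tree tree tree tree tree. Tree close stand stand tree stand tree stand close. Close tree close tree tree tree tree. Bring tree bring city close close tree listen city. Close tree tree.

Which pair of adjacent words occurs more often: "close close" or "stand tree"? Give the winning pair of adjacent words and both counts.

"close close": 3 occurrences
"stand tree": 4 occurrences

"stand tree" (4 vs 3)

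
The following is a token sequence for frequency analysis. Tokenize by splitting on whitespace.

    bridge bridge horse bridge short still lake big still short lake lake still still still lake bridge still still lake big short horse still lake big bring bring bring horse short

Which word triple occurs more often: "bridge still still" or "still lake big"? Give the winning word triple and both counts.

"bridge still still": 1 occurrence
"still lake big": 3 occurrences

"still lake big" (3 vs 1)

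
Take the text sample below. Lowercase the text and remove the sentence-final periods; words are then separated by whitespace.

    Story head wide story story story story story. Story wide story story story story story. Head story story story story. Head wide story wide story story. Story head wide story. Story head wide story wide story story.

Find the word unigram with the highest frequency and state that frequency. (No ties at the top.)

Unigram frequencies (highest first):
  story: 25
  wide: 7
  head: 5

"story", 25 times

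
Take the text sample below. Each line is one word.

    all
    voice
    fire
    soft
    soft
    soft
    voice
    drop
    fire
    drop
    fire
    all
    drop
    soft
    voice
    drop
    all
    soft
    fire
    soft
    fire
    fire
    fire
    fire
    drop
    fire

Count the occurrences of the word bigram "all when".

Scanning the 25 overlapping bigram windows for "all when":
  (none found)

0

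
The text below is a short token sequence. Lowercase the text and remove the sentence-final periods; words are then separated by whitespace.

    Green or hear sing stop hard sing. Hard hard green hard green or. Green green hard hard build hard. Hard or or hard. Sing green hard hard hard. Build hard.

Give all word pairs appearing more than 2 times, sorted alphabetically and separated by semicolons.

green hard; hard hard

Bigram counts meeting the condition (more than 2 times):
  green hard: 3
  hard hard: 5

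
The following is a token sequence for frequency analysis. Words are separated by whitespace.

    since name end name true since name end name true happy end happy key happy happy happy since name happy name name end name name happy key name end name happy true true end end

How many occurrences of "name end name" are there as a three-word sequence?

Scanning the 33 overlapping trigram windows for "name end name":
  position 2–4: name end name
  position 7–9: name end name
  position 22–24: name end name
  position 28–30: name end name

4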